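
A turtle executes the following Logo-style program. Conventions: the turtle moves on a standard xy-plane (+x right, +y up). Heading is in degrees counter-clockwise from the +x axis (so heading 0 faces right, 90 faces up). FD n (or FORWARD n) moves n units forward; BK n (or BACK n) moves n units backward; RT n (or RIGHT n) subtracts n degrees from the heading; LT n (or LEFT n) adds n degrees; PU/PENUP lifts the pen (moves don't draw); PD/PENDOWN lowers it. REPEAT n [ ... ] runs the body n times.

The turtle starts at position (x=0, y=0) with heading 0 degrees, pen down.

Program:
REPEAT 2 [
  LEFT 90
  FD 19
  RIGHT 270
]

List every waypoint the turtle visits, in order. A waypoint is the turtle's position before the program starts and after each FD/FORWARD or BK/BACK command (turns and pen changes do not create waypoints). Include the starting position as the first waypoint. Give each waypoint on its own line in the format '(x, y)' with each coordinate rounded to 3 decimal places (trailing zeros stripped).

Answer: (0, 0)
(0, 19)
(0, 0)

Derivation:
Executing turtle program step by step:
Start: pos=(0,0), heading=0, pen down
REPEAT 2 [
  -- iteration 1/2 --
  LT 90: heading 0 -> 90
  FD 19: (0,0) -> (0,19) [heading=90, draw]
  RT 270: heading 90 -> 180
  -- iteration 2/2 --
  LT 90: heading 180 -> 270
  FD 19: (0,19) -> (0,0) [heading=270, draw]
  RT 270: heading 270 -> 0
]
Final: pos=(0,0), heading=0, 2 segment(s) drawn
Waypoints (3 total):
(0, 0)
(0, 19)
(0, 0)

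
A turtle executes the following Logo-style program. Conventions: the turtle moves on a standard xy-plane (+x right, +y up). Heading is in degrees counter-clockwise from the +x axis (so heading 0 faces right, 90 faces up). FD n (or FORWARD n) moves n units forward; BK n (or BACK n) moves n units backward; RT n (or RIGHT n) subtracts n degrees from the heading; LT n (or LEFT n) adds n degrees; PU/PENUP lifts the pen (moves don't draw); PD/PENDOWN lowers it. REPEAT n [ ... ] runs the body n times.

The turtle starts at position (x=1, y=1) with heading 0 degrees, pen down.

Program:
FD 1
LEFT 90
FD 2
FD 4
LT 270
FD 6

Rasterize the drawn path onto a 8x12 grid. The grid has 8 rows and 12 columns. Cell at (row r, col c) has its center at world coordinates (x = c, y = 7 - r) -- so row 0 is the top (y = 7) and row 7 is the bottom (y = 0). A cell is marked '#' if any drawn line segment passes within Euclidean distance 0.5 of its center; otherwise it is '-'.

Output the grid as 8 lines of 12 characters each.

Segment 0: (1,1) -> (2,1)
Segment 1: (2,1) -> (2,3)
Segment 2: (2,3) -> (2,7)
Segment 3: (2,7) -> (8,7)

Answer: --#######---
--#---------
--#---------
--#---------
--#---------
--#---------
-##---------
------------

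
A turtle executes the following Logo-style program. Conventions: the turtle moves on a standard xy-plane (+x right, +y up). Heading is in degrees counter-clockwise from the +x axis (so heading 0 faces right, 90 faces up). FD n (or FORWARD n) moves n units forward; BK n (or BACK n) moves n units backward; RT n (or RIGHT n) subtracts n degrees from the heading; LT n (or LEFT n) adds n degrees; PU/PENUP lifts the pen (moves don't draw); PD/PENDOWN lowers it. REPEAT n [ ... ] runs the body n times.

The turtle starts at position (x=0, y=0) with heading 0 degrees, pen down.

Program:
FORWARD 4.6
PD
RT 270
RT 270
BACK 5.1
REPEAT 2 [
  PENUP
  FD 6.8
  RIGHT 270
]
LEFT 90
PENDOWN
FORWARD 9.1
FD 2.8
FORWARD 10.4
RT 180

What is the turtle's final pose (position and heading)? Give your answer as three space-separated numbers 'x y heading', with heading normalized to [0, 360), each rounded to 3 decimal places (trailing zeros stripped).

Answer: 2.9 15.5 270

Derivation:
Executing turtle program step by step:
Start: pos=(0,0), heading=0, pen down
FD 4.6: (0,0) -> (4.6,0) [heading=0, draw]
PD: pen down
RT 270: heading 0 -> 90
RT 270: heading 90 -> 180
BK 5.1: (4.6,0) -> (9.7,0) [heading=180, draw]
REPEAT 2 [
  -- iteration 1/2 --
  PU: pen up
  FD 6.8: (9.7,0) -> (2.9,0) [heading=180, move]
  RT 270: heading 180 -> 270
  -- iteration 2/2 --
  PU: pen up
  FD 6.8: (2.9,0) -> (2.9,-6.8) [heading=270, move]
  RT 270: heading 270 -> 0
]
LT 90: heading 0 -> 90
PD: pen down
FD 9.1: (2.9,-6.8) -> (2.9,2.3) [heading=90, draw]
FD 2.8: (2.9,2.3) -> (2.9,5.1) [heading=90, draw]
FD 10.4: (2.9,5.1) -> (2.9,15.5) [heading=90, draw]
RT 180: heading 90 -> 270
Final: pos=(2.9,15.5), heading=270, 5 segment(s) drawn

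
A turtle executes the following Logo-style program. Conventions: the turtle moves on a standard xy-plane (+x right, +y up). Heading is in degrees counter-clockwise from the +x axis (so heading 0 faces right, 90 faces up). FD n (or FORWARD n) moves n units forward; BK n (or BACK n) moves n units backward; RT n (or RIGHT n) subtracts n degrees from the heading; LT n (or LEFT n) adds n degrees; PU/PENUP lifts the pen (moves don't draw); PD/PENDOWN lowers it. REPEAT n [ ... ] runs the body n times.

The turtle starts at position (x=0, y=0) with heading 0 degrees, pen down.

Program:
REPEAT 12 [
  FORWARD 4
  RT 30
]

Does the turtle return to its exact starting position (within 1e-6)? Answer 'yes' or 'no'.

Answer: yes

Derivation:
Executing turtle program step by step:
Start: pos=(0,0), heading=0, pen down
REPEAT 12 [
  -- iteration 1/12 --
  FD 4: (0,0) -> (4,0) [heading=0, draw]
  RT 30: heading 0 -> 330
  -- iteration 2/12 --
  FD 4: (4,0) -> (7.464,-2) [heading=330, draw]
  RT 30: heading 330 -> 300
  -- iteration 3/12 --
  FD 4: (7.464,-2) -> (9.464,-5.464) [heading=300, draw]
  RT 30: heading 300 -> 270
  -- iteration 4/12 --
  FD 4: (9.464,-5.464) -> (9.464,-9.464) [heading=270, draw]
  RT 30: heading 270 -> 240
  -- iteration 5/12 --
  FD 4: (9.464,-9.464) -> (7.464,-12.928) [heading=240, draw]
  RT 30: heading 240 -> 210
  -- iteration 6/12 --
  FD 4: (7.464,-12.928) -> (4,-14.928) [heading=210, draw]
  RT 30: heading 210 -> 180
  -- iteration 7/12 --
  FD 4: (4,-14.928) -> (0,-14.928) [heading=180, draw]
  RT 30: heading 180 -> 150
  -- iteration 8/12 --
  FD 4: (0,-14.928) -> (-3.464,-12.928) [heading=150, draw]
  RT 30: heading 150 -> 120
  -- iteration 9/12 --
  FD 4: (-3.464,-12.928) -> (-5.464,-9.464) [heading=120, draw]
  RT 30: heading 120 -> 90
  -- iteration 10/12 --
  FD 4: (-5.464,-9.464) -> (-5.464,-5.464) [heading=90, draw]
  RT 30: heading 90 -> 60
  -- iteration 11/12 --
  FD 4: (-5.464,-5.464) -> (-3.464,-2) [heading=60, draw]
  RT 30: heading 60 -> 30
  -- iteration 12/12 --
  FD 4: (-3.464,-2) -> (0,0) [heading=30, draw]
  RT 30: heading 30 -> 0
]
Final: pos=(0,0), heading=0, 12 segment(s) drawn

Start position: (0, 0)
Final position: (0, 0)
Distance = 0; < 1e-6 -> CLOSED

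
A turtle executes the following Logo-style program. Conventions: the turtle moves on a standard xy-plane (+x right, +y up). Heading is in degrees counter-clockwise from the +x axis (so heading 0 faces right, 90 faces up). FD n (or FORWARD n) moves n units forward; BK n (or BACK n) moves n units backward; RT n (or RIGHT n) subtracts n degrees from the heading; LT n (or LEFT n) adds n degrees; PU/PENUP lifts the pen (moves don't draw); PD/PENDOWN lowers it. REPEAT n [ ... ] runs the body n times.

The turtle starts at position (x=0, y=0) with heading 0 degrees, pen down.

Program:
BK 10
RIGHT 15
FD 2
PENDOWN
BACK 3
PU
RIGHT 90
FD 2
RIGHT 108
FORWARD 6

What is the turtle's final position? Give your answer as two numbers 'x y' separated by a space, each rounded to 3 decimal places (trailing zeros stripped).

Answer: -16.516 1.595

Derivation:
Executing turtle program step by step:
Start: pos=(0,0), heading=0, pen down
BK 10: (0,0) -> (-10,0) [heading=0, draw]
RT 15: heading 0 -> 345
FD 2: (-10,0) -> (-8.068,-0.518) [heading=345, draw]
PD: pen down
BK 3: (-8.068,-0.518) -> (-10.966,0.259) [heading=345, draw]
PU: pen up
RT 90: heading 345 -> 255
FD 2: (-10.966,0.259) -> (-11.484,-1.673) [heading=255, move]
RT 108: heading 255 -> 147
FD 6: (-11.484,-1.673) -> (-16.516,1.595) [heading=147, move]
Final: pos=(-16.516,1.595), heading=147, 3 segment(s) drawn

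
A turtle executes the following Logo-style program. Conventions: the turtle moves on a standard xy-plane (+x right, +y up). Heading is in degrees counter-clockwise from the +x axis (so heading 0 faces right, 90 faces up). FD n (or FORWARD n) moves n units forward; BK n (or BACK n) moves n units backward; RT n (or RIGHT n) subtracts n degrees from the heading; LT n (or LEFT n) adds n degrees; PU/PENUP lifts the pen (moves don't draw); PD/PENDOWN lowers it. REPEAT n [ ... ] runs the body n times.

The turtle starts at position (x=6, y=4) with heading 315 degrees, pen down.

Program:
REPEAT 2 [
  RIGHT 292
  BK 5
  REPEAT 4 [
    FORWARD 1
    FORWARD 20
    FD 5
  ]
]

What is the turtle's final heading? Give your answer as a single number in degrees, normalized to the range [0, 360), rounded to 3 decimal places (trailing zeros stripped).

Answer: 91

Derivation:
Executing turtle program step by step:
Start: pos=(6,4), heading=315, pen down
REPEAT 2 [
  -- iteration 1/2 --
  RT 292: heading 315 -> 23
  BK 5: (6,4) -> (1.397,2.046) [heading=23, draw]
  REPEAT 4 [
    -- iteration 1/4 --
    FD 1: (1.397,2.046) -> (2.318,2.437) [heading=23, draw]
    FD 20: (2.318,2.437) -> (20.728,10.252) [heading=23, draw]
    FD 5: (20.728,10.252) -> (25.331,12.205) [heading=23, draw]
    -- iteration 2/4 --
    FD 1: (25.331,12.205) -> (26.251,12.596) [heading=23, draw]
    FD 20: (26.251,12.596) -> (44.661,20.411) [heading=23, draw]
    FD 5: (44.661,20.411) -> (49.264,22.364) [heading=23, draw]
    -- iteration 3/4 --
    FD 1: (49.264,22.364) -> (50.184,22.755) [heading=23, draw]
    FD 20: (50.184,22.755) -> (68.594,30.57) [heading=23, draw]
    FD 5: (68.594,30.57) -> (73.197,32.523) [heading=23, draw]
    -- iteration 4/4 --
    FD 1: (73.197,32.523) -> (74.117,32.914) [heading=23, draw]
    FD 20: (74.117,32.914) -> (92.527,40.729) [heading=23, draw]
    FD 5: (92.527,40.729) -> (97.13,42.682) [heading=23, draw]
  ]
  -- iteration 2/2 --
  RT 292: heading 23 -> 91
  BK 5: (97.13,42.682) -> (97.217,37.683) [heading=91, draw]
  REPEAT 4 [
    -- iteration 1/4 --
    FD 1: (97.217,37.683) -> (97.2,38.683) [heading=91, draw]
    FD 20: (97.2,38.683) -> (96.851,58.68) [heading=91, draw]
    FD 5: (96.851,58.68) -> (96.763,63.679) [heading=91, draw]
    -- iteration 2/4 --
    FD 1: (96.763,63.679) -> (96.746,64.679) [heading=91, draw]
    FD 20: (96.746,64.679) -> (96.397,84.676) [heading=91, draw]
    FD 5: (96.397,84.676) -> (96.31,89.675) [heading=91, draw]
    -- iteration 3/4 --
    FD 1: (96.31,89.675) -> (96.292,90.675) [heading=91, draw]
    FD 20: (96.292,90.675) -> (95.943,110.672) [heading=91, draw]
    FD 5: (95.943,110.672) -> (95.856,115.671) [heading=91, draw]
    -- iteration 4/4 --
    FD 1: (95.856,115.671) -> (95.839,116.671) [heading=91, draw]
    FD 20: (95.839,116.671) -> (95.489,136.668) [heading=91, draw]
    FD 5: (95.489,136.668) -> (95.402,141.667) [heading=91, draw]
  ]
]
Final: pos=(95.402,141.667), heading=91, 26 segment(s) drawn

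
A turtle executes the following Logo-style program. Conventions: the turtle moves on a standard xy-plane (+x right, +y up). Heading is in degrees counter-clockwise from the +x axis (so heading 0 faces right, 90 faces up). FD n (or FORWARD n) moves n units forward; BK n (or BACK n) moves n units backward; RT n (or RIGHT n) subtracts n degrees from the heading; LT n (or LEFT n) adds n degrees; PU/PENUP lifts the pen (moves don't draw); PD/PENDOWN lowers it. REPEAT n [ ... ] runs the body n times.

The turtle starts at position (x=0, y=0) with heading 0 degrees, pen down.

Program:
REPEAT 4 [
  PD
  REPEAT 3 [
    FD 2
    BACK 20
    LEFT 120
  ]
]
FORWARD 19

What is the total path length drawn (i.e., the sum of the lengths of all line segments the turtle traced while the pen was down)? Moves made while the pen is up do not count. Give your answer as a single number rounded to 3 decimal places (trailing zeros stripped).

Executing turtle program step by step:
Start: pos=(0,0), heading=0, pen down
REPEAT 4 [
  -- iteration 1/4 --
  PD: pen down
  REPEAT 3 [
    -- iteration 1/3 --
    FD 2: (0,0) -> (2,0) [heading=0, draw]
    BK 20: (2,0) -> (-18,0) [heading=0, draw]
    LT 120: heading 0 -> 120
    -- iteration 2/3 --
    FD 2: (-18,0) -> (-19,1.732) [heading=120, draw]
    BK 20: (-19,1.732) -> (-9,-15.588) [heading=120, draw]
    LT 120: heading 120 -> 240
    -- iteration 3/3 --
    FD 2: (-9,-15.588) -> (-10,-17.321) [heading=240, draw]
    BK 20: (-10,-17.321) -> (0,0) [heading=240, draw]
    LT 120: heading 240 -> 0
  ]
  -- iteration 2/4 --
  PD: pen down
  REPEAT 3 [
    -- iteration 1/3 --
    FD 2: (0,0) -> (2,0) [heading=0, draw]
    BK 20: (2,0) -> (-18,0) [heading=0, draw]
    LT 120: heading 0 -> 120
    -- iteration 2/3 --
    FD 2: (-18,0) -> (-19,1.732) [heading=120, draw]
    BK 20: (-19,1.732) -> (-9,-15.588) [heading=120, draw]
    LT 120: heading 120 -> 240
    -- iteration 3/3 --
    FD 2: (-9,-15.588) -> (-10,-17.321) [heading=240, draw]
    BK 20: (-10,-17.321) -> (0,0) [heading=240, draw]
    LT 120: heading 240 -> 0
  ]
  -- iteration 3/4 --
  PD: pen down
  REPEAT 3 [
    -- iteration 1/3 --
    FD 2: (0,0) -> (2,0) [heading=0, draw]
    BK 20: (2,0) -> (-18,0) [heading=0, draw]
    LT 120: heading 0 -> 120
    -- iteration 2/3 --
    FD 2: (-18,0) -> (-19,1.732) [heading=120, draw]
    BK 20: (-19,1.732) -> (-9,-15.588) [heading=120, draw]
    LT 120: heading 120 -> 240
    -- iteration 3/3 --
    FD 2: (-9,-15.588) -> (-10,-17.321) [heading=240, draw]
    BK 20: (-10,-17.321) -> (0,0) [heading=240, draw]
    LT 120: heading 240 -> 0
  ]
  -- iteration 4/4 --
  PD: pen down
  REPEAT 3 [
    -- iteration 1/3 --
    FD 2: (0,0) -> (2,0) [heading=0, draw]
    BK 20: (2,0) -> (-18,0) [heading=0, draw]
    LT 120: heading 0 -> 120
    -- iteration 2/3 --
    FD 2: (-18,0) -> (-19,1.732) [heading=120, draw]
    BK 20: (-19,1.732) -> (-9,-15.588) [heading=120, draw]
    LT 120: heading 120 -> 240
    -- iteration 3/3 --
    FD 2: (-9,-15.588) -> (-10,-17.321) [heading=240, draw]
    BK 20: (-10,-17.321) -> (0,0) [heading=240, draw]
    LT 120: heading 240 -> 0
  ]
]
FD 19: (0,0) -> (19,0) [heading=0, draw]
Final: pos=(19,0), heading=0, 25 segment(s) drawn

Segment lengths:
  seg 1: (0,0) -> (2,0), length = 2
  seg 2: (2,0) -> (-18,0), length = 20
  seg 3: (-18,0) -> (-19,1.732), length = 2
  seg 4: (-19,1.732) -> (-9,-15.588), length = 20
  seg 5: (-9,-15.588) -> (-10,-17.321), length = 2
  seg 6: (-10,-17.321) -> (0,0), length = 20
  seg 7: (0,0) -> (2,0), length = 2
  seg 8: (2,0) -> (-18,0), length = 20
  seg 9: (-18,0) -> (-19,1.732), length = 2
  seg 10: (-19,1.732) -> (-9,-15.588), length = 20
  seg 11: (-9,-15.588) -> (-10,-17.321), length = 2
  seg 12: (-10,-17.321) -> (0,0), length = 20
  seg 13: (0,0) -> (2,0), length = 2
  seg 14: (2,0) -> (-18,0), length = 20
  seg 15: (-18,0) -> (-19,1.732), length = 2
  seg 16: (-19,1.732) -> (-9,-15.588), length = 20
  seg 17: (-9,-15.588) -> (-10,-17.321), length = 2
  seg 18: (-10,-17.321) -> (0,0), length = 20
  seg 19: (0,0) -> (2,0), length = 2
  seg 20: (2,0) -> (-18,0), length = 20
  seg 21: (-18,0) -> (-19,1.732), length = 2
  seg 22: (-19,1.732) -> (-9,-15.588), length = 20
  seg 23: (-9,-15.588) -> (-10,-17.321), length = 2
  seg 24: (-10,-17.321) -> (0,0), length = 20
  seg 25: (0,0) -> (19,0), length = 19
Total = 283

Answer: 283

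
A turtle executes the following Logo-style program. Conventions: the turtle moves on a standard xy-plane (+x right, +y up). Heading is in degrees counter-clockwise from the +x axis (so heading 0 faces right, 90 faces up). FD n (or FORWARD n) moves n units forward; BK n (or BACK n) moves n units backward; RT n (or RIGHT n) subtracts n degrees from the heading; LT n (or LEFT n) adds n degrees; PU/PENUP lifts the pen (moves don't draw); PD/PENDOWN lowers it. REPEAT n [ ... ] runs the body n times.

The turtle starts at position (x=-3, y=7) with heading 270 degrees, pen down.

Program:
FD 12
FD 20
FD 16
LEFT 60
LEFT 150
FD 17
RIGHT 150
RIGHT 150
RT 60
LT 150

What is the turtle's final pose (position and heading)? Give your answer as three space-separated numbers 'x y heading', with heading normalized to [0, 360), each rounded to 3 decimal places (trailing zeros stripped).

Executing turtle program step by step:
Start: pos=(-3,7), heading=270, pen down
FD 12: (-3,7) -> (-3,-5) [heading=270, draw]
FD 20: (-3,-5) -> (-3,-25) [heading=270, draw]
FD 16: (-3,-25) -> (-3,-41) [heading=270, draw]
LT 60: heading 270 -> 330
LT 150: heading 330 -> 120
FD 17: (-3,-41) -> (-11.5,-26.278) [heading=120, draw]
RT 150: heading 120 -> 330
RT 150: heading 330 -> 180
RT 60: heading 180 -> 120
LT 150: heading 120 -> 270
Final: pos=(-11.5,-26.278), heading=270, 4 segment(s) drawn

Answer: -11.5 -26.278 270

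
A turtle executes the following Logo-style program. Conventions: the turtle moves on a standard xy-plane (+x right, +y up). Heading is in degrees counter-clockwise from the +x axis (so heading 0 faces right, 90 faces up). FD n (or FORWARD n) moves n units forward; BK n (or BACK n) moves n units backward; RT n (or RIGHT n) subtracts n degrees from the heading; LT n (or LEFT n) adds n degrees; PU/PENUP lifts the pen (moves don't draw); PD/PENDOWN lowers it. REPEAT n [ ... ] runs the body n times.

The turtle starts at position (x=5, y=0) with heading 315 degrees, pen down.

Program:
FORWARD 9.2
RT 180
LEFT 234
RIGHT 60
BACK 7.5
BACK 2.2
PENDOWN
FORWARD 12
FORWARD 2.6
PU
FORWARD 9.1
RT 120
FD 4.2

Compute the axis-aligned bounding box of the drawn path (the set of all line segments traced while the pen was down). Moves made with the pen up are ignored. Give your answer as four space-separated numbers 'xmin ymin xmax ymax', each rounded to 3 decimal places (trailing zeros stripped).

Answer: 5 -10.313 14.589 1.033

Derivation:
Executing turtle program step by step:
Start: pos=(5,0), heading=315, pen down
FD 9.2: (5,0) -> (11.505,-6.505) [heading=315, draw]
RT 180: heading 315 -> 135
LT 234: heading 135 -> 9
RT 60: heading 9 -> 309
BK 7.5: (11.505,-6.505) -> (6.785,-0.677) [heading=309, draw]
BK 2.2: (6.785,-0.677) -> (5.401,1.033) [heading=309, draw]
PD: pen down
FD 12: (5.401,1.033) -> (12.953,-8.293) [heading=309, draw]
FD 2.6: (12.953,-8.293) -> (14.589,-10.313) [heading=309, draw]
PU: pen up
FD 9.1: (14.589,-10.313) -> (20.316,-17.385) [heading=309, move]
RT 120: heading 309 -> 189
FD 4.2: (20.316,-17.385) -> (16.168,-18.042) [heading=189, move]
Final: pos=(16.168,-18.042), heading=189, 5 segment(s) drawn

Segment endpoints: x in {5, 5.401, 6.785, 11.505, 12.953, 14.589}, y in {-10.313, -8.293, -6.505, -0.677, 0, 1.033}
xmin=5, ymin=-10.313, xmax=14.589, ymax=1.033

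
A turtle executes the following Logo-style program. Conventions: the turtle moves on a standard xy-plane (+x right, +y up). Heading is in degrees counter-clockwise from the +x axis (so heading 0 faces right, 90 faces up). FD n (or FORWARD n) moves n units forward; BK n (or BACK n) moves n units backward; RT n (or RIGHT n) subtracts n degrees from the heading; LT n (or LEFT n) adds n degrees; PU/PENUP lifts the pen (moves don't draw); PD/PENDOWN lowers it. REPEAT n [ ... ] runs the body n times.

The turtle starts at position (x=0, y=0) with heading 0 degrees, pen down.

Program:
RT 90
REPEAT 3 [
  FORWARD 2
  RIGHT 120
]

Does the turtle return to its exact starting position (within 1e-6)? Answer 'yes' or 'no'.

Answer: yes

Derivation:
Executing turtle program step by step:
Start: pos=(0,0), heading=0, pen down
RT 90: heading 0 -> 270
REPEAT 3 [
  -- iteration 1/3 --
  FD 2: (0,0) -> (0,-2) [heading=270, draw]
  RT 120: heading 270 -> 150
  -- iteration 2/3 --
  FD 2: (0,-2) -> (-1.732,-1) [heading=150, draw]
  RT 120: heading 150 -> 30
  -- iteration 3/3 --
  FD 2: (-1.732,-1) -> (0,0) [heading=30, draw]
  RT 120: heading 30 -> 270
]
Final: pos=(0,0), heading=270, 3 segment(s) drawn

Start position: (0, 0)
Final position: (0, 0)
Distance = 0; < 1e-6 -> CLOSED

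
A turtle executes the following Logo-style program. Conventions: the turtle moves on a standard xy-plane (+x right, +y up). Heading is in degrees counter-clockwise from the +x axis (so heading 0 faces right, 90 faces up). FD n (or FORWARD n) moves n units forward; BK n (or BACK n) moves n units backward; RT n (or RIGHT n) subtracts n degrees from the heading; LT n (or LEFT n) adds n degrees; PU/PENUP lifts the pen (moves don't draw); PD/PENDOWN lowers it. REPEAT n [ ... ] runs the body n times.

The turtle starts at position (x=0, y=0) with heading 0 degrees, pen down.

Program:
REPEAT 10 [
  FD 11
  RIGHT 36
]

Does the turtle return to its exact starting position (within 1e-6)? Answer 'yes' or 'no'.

Answer: yes

Derivation:
Executing turtle program step by step:
Start: pos=(0,0), heading=0, pen down
REPEAT 10 [
  -- iteration 1/10 --
  FD 11: (0,0) -> (11,0) [heading=0, draw]
  RT 36: heading 0 -> 324
  -- iteration 2/10 --
  FD 11: (11,0) -> (19.899,-6.466) [heading=324, draw]
  RT 36: heading 324 -> 288
  -- iteration 3/10 --
  FD 11: (19.899,-6.466) -> (23.298,-16.927) [heading=288, draw]
  RT 36: heading 288 -> 252
  -- iteration 4/10 --
  FD 11: (23.298,-16.927) -> (19.899,-27.389) [heading=252, draw]
  RT 36: heading 252 -> 216
  -- iteration 5/10 --
  FD 11: (19.899,-27.389) -> (11,-33.855) [heading=216, draw]
  RT 36: heading 216 -> 180
  -- iteration 6/10 --
  FD 11: (11,-33.855) -> (0,-33.855) [heading=180, draw]
  RT 36: heading 180 -> 144
  -- iteration 7/10 --
  FD 11: (0,-33.855) -> (-8.899,-27.389) [heading=144, draw]
  RT 36: heading 144 -> 108
  -- iteration 8/10 --
  FD 11: (-8.899,-27.389) -> (-12.298,-16.927) [heading=108, draw]
  RT 36: heading 108 -> 72
  -- iteration 9/10 --
  FD 11: (-12.298,-16.927) -> (-8.899,-6.466) [heading=72, draw]
  RT 36: heading 72 -> 36
  -- iteration 10/10 --
  FD 11: (-8.899,-6.466) -> (0,0) [heading=36, draw]
  RT 36: heading 36 -> 0
]
Final: pos=(0,0), heading=0, 10 segment(s) drawn

Start position: (0, 0)
Final position: (0, 0)
Distance = 0; < 1e-6 -> CLOSED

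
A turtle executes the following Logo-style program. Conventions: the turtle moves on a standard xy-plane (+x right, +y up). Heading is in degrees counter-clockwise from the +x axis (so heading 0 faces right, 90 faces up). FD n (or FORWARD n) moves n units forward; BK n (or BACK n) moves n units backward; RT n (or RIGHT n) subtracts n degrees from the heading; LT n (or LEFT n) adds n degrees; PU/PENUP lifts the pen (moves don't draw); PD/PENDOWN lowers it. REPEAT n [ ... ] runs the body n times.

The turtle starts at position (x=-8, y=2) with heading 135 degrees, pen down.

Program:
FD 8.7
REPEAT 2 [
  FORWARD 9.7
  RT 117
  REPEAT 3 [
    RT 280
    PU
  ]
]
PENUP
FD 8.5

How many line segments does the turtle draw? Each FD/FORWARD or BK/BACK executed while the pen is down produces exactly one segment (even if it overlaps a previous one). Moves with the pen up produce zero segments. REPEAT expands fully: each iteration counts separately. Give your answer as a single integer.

Executing turtle program step by step:
Start: pos=(-8,2), heading=135, pen down
FD 8.7: (-8,2) -> (-14.152,8.152) [heading=135, draw]
REPEAT 2 [
  -- iteration 1/2 --
  FD 9.7: (-14.152,8.152) -> (-21.011,15.011) [heading=135, draw]
  RT 117: heading 135 -> 18
  REPEAT 3 [
    -- iteration 1/3 --
    RT 280: heading 18 -> 98
    PU: pen up
    -- iteration 2/3 --
    RT 280: heading 98 -> 178
    PU: pen up
    -- iteration 3/3 --
    RT 280: heading 178 -> 258
    PU: pen up
  ]
  -- iteration 2/2 --
  FD 9.7: (-21.011,15.011) -> (-23.028,5.523) [heading=258, move]
  RT 117: heading 258 -> 141
  REPEAT 3 [
    -- iteration 1/3 --
    RT 280: heading 141 -> 221
    PU: pen up
    -- iteration 2/3 --
    RT 280: heading 221 -> 301
    PU: pen up
    -- iteration 3/3 --
    RT 280: heading 301 -> 21
    PU: pen up
  ]
]
PU: pen up
FD 8.5: (-23.028,5.523) -> (-15.092,8.569) [heading=21, move]
Final: pos=(-15.092,8.569), heading=21, 2 segment(s) drawn
Segments drawn: 2

Answer: 2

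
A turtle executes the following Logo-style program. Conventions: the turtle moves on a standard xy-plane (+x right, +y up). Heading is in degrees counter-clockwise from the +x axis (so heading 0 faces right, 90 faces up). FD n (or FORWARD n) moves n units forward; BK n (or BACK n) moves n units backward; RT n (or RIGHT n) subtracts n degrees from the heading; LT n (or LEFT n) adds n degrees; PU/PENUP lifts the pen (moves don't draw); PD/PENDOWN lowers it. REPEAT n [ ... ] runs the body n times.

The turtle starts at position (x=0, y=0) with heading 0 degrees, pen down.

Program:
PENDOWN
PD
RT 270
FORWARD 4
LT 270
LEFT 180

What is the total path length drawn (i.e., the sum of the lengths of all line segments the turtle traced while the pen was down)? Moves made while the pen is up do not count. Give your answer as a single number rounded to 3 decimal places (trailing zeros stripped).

Executing turtle program step by step:
Start: pos=(0,0), heading=0, pen down
PD: pen down
PD: pen down
RT 270: heading 0 -> 90
FD 4: (0,0) -> (0,4) [heading=90, draw]
LT 270: heading 90 -> 0
LT 180: heading 0 -> 180
Final: pos=(0,4), heading=180, 1 segment(s) drawn

Segment lengths:
  seg 1: (0,0) -> (0,4), length = 4
Total = 4

Answer: 4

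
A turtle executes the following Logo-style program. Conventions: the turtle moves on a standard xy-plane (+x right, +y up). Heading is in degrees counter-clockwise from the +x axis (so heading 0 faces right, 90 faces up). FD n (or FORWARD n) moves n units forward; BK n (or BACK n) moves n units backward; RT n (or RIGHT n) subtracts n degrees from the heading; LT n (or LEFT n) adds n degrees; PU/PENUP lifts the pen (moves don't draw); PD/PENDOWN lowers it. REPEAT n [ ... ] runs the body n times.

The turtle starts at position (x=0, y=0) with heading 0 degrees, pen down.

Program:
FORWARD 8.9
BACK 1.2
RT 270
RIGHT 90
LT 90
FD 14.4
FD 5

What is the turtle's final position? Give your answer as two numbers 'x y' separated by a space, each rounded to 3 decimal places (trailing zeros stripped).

Executing turtle program step by step:
Start: pos=(0,0), heading=0, pen down
FD 8.9: (0,0) -> (8.9,0) [heading=0, draw]
BK 1.2: (8.9,0) -> (7.7,0) [heading=0, draw]
RT 270: heading 0 -> 90
RT 90: heading 90 -> 0
LT 90: heading 0 -> 90
FD 14.4: (7.7,0) -> (7.7,14.4) [heading=90, draw]
FD 5: (7.7,14.4) -> (7.7,19.4) [heading=90, draw]
Final: pos=(7.7,19.4), heading=90, 4 segment(s) drawn

Answer: 7.7 19.4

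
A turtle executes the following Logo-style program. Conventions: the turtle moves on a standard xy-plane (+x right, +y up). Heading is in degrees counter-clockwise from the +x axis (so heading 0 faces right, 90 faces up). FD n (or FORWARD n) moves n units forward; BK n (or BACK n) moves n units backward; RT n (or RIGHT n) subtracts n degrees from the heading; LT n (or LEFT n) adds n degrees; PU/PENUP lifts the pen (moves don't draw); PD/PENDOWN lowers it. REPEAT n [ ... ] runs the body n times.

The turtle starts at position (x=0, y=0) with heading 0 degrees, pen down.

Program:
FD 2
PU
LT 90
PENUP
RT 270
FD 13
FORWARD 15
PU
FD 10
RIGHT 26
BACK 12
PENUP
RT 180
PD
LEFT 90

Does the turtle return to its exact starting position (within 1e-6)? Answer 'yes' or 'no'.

Answer: no

Derivation:
Executing turtle program step by step:
Start: pos=(0,0), heading=0, pen down
FD 2: (0,0) -> (2,0) [heading=0, draw]
PU: pen up
LT 90: heading 0 -> 90
PU: pen up
RT 270: heading 90 -> 180
FD 13: (2,0) -> (-11,0) [heading=180, move]
FD 15: (-11,0) -> (-26,0) [heading=180, move]
PU: pen up
FD 10: (-26,0) -> (-36,0) [heading=180, move]
RT 26: heading 180 -> 154
BK 12: (-36,0) -> (-25.214,-5.26) [heading=154, move]
PU: pen up
RT 180: heading 154 -> 334
PD: pen down
LT 90: heading 334 -> 64
Final: pos=(-25.214,-5.26), heading=64, 1 segment(s) drawn

Start position: (0, 0)
Final position: (-25.214, -5.26)
Distance = 25.757; >= 1e-6 -> NOT closed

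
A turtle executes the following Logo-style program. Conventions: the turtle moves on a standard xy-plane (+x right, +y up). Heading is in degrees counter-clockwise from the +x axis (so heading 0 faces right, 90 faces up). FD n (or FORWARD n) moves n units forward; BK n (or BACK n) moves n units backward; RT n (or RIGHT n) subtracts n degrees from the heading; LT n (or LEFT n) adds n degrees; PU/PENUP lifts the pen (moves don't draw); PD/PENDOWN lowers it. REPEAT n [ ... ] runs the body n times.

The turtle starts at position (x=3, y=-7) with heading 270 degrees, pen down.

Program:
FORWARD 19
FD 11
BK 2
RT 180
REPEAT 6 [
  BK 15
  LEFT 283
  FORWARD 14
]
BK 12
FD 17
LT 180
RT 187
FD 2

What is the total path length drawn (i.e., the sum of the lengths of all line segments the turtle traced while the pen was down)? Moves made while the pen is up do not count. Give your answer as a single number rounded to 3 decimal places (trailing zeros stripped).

Executing turtle program step by step:
Start: pos=(3,-7), heading=270, pen down
FD 19: (3,-7) -> (3,-26) [heading=270, draw]
FD 11: (3,-26) -> (3,-37) [heading=270, draw]
BK 2: (3,-37) -> (3,-35) [heading=270, draw]
RT 180: heading 270 -> 90
REPEAT 6 [
  -- iteration 1/6 --
  BK 15: (3,-35) -> (3,-50) [heading=90, draw]
  LT 283: heading 90 -> 13
  FD 14: (3,-50) -> (16.641,-46.851) [heading=13, draw]
  -- iteration 2/6 --
  BK 15: (16.641,-46.851) -> (2.026,-50.225) [heading=13, draw]
  LT 283: heading 13 -> 296
  FD 14: (2.026,-50.225) -> (8.163,-62.808) [heading=296, draw]
  -- iteration 3/6 --
  BK 15: (8.163,-62.808) -> (1.587,-49.326) [heading=296, draw]
  LT 283: heading 296 -> 219
  FD 14: (1.587,-49.326) -> (-9.293,-58.137) [heading=219, draw]
  -- iteration 4/6 --
  BK 15: (-9.293,-58.137) -> (2.364,-48.697) [heading=219, draw]
  LT 283: heading 219 -> 142
  FD 14: (2.364,-48.697) -> (-8.668,-40.078) [heading=142, draw]
  -- iteration 5/6 --
  BK 15: (-8.668,-40.078) -> (3.152,-49.312) [heading=142, draw]
  LT 283: heading 142 -> 65
  FD 14: (3.152,-49.312) -> (9.069,-36.624) [heading=65, draw]
  -- iteration 6/6 --
  BK 15: (9.069,-36.624) -> (2.73,-50.219) [heading=65, draw]
  LT 283: heading 65 -> 348
  FD 14: (2.73,-50.219) -> (16.424,-53.13) [heading=348, draw]
]
BK 12: (16.424,-53.13) -> (4.686,-50.635) [heading=348, draw]
FD 17: (4.686,-50.635) -> (21.315,-54.169) [heading=348, draw]
LT 180: heading 348 -> 168
RT 187: heading 168 -> 341
FD 2: (21.315,-54.169) -> (23.206,-54.82) [heading=341, draw]
Final: pos=(23.206,-54.82), heading=341, 18 segment(s) drawn

Segment lengths:
  seg 1: (3,-7) -> (3,-26), length = 19
  seg 2: (3,-26) -> (3,-37), length = 11
  seg 3: (3,-37) -> (3,-35), length = 2
  seg 4: (3,-35) -> (3,-50), length = 15
  seg 5: (3,-50) -> (16.641,-46.851), length = 14
  seg 6: (16.641,-46.851) -> (2.026,-50.225), length = 15
  seg 7: (2.026,-50.225) -> (8.163,-62.808), length = 14
  seg 8: (8.163,-62.808) -> (1.587,-49.326), length = 15
  seg 9: (1.587,-49.326) -> (-9.293,-58.137), length = 14
  seg 10: (-9.293,-58.137) -> (2.364,-48.697), length = 15
  seg 11: (2.364,-48.697) -> (-8.668,-40.078), length = 14
  seg 12: (-8.668,-40.078) -> (3.152,-49.312), length = 15
  seg 13: (3.152,-49.312) -> (9.069,-36.624), length = 14
  seg 14: (9.069,-36.624) -> (2.73,-50.219), length = 15
  seg 15: (2.73,-50.219) -> (16.424,-53.13), length = 14
  seg 16: (16.424,-53.13) -> (4.686,-50.635), length = 12
  seg 17: (4.686,-50.635) -> (21.315,-54.169), length = 17
  seg 18: (21.315,-54.169) -> (23.206,-54.82), length = 2
Total = 237

Answer: 237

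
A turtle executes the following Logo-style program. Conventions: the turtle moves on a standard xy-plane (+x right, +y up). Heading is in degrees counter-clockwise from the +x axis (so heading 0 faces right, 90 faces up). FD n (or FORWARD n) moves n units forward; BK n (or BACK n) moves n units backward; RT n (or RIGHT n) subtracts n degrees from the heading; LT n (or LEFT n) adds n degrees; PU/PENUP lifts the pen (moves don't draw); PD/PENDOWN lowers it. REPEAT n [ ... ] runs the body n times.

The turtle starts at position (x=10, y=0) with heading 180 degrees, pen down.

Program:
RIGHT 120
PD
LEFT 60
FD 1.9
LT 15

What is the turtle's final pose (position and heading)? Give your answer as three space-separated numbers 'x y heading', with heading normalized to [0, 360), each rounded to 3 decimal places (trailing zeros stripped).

Executing turtle program step by step:
Start: pos=(10,0), heading=180, pen down
RT 120: heading 180 -> 60
PD: pen down
LT 60: heading 60 -> 120
FD 1.9: (10,0) -> (9.05,1.645) [heading=120, draw]
LT 15: heading 120 -> 135
Final: pos=(9.05,1.645), heading=135, 1 segment(s) drawn

Answer: 9.05 1.645 135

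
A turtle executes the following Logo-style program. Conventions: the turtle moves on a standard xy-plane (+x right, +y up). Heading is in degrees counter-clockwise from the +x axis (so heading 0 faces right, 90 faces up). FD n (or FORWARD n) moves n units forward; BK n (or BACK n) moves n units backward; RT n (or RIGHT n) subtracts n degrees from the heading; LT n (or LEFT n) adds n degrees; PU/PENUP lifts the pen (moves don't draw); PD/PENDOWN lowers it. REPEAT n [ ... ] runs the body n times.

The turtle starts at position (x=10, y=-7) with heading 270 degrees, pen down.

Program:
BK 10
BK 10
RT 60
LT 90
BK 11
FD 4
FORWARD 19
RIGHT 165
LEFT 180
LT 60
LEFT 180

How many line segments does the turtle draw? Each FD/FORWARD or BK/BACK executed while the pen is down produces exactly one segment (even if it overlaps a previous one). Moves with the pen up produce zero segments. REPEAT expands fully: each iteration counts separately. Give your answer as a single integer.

Executing turtle program step by step:
Start: pos=(10,-7), heading=270, pen down
BK 10: (10,-7) -> (10,3) [heading=270, draw]
BK 10: (10,3) -> (10,13) [heading=270, draw]
RT 60: heading 270 -> 210
LT 90: heading 210 -> 300
BK 11: (10,13) -> (4.5,22.526) [heading=300, draw]
FD 4: (4.5,22.526) -> (6.5,19.062) [heading=300, draw]
FD 19: (6.5,19.062) -> (16,2.608) [heading=300, draw]
RT 165: heading 300 -> 135
LT 180: heading 135 -> 315
LT 60: heading 315 -> 15
LT 180: heading 15 -> 195
Final: pos=(16,2.608), heading=195, 5 segment(s) drawn
Segments drawn: 5

Answer: 5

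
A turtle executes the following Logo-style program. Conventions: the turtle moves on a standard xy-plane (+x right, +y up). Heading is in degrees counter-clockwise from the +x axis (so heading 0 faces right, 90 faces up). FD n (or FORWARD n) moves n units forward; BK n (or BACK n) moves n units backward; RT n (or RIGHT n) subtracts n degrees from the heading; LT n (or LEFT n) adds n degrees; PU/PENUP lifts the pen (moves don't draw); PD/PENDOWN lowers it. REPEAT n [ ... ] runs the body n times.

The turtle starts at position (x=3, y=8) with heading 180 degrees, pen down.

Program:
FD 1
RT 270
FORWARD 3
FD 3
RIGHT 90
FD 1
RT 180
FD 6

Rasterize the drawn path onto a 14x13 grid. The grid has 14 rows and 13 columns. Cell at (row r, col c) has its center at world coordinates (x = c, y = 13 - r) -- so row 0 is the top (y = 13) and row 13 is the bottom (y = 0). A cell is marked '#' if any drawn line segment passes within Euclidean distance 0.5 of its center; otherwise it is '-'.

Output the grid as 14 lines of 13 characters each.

Segment 0: (3,8) -> (2,8)
Segment 1: (2,8) -> (2,5)
Segment 2: (2,5) -> (2,2)
Segment 3: (2,2) -> (1,2)
Segment 4: (1,2) -> (7,2)

Answer: -------------
-------------
-------------
-------------
-------------
--##---------
--#----------
--#----------
--#----------
--#----------
--#----------
-#######-----
-------------
-------------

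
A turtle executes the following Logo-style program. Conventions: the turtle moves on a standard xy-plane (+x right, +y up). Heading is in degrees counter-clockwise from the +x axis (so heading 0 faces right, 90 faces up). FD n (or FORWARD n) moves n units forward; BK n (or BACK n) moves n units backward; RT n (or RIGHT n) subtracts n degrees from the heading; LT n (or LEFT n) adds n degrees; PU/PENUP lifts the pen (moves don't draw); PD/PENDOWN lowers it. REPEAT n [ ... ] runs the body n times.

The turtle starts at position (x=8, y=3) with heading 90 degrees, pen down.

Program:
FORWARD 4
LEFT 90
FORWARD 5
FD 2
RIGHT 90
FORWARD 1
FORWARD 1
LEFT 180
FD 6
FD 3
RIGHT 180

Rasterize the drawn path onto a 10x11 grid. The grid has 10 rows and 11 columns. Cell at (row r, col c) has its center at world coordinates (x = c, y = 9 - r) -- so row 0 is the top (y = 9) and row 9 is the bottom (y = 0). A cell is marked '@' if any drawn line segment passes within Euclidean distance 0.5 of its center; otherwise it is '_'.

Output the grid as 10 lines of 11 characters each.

Segment 0: (8,3) -> (8,7)
Segment 1: (8,7) -> (3,7)
Segment 2: (3,7) -> (1,7)
Segment 3: (1,7) -> (1,8)
Segment 4: (1,8) -> (1,9)
Segment 5: (1,9) -> (1,3)
Segment 6: (1,3) -> (1,0)

Answer: _@_________
_@_________
_@@@@@@@@__
_@______@__
_@______@__
_@______@__
_@______@__
_@_________
_@_________
_@_________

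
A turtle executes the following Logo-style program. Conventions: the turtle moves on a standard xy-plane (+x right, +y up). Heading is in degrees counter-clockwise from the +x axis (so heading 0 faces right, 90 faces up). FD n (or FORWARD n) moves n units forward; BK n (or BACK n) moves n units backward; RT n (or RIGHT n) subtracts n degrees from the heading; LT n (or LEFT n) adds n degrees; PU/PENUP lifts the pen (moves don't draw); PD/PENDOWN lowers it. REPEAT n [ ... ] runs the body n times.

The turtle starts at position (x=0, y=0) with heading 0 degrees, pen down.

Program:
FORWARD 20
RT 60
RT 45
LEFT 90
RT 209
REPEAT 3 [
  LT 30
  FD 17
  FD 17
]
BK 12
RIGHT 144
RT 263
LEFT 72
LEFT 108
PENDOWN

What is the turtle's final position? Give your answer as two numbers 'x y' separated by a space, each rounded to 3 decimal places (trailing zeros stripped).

Answer: -60.955 -16.972

Derivation:
Executing turtle program step by step:
Start: pos=(0,0), heading=0, pen down
FD 20: (0,0) -> (20,0) [heading=0, draw]
RT 60: heading 0 -> 300
RT 45: heading 300 -> 255
LT 90: heading 255 -> 345
RT 209: heading 345 -> 136
REPEAT 3 [
  -- iteration 1/3 --
  LT 30: heading 136 -> 166
  FD 17: (20,0) -> (3.505,4.113) [heading=166, draw]
  FD 17: (3.505,4.113) -> (-12.99,8.225) [heading=166, draw]
  -- iteration 2/3 --
  LT 30: heading 166 -> 196
  FD 17: (-12.99,8.225) -> (-29.332,3.54) [heading=196, draw]
  FD 17: (-29.332,3.54) -> (-45.673,-1.146) [heading=196, draw]
  -- iteration 3/3 --
  LT 30: heading 196 -> 226
  FD 17: (-45.673,-1.146) -> (-57.482,-13.375) [heading=226, draw]
  FD 17: (-57.482,-13.375) -> (-69.291,-25.604) [heading=226, draw]
]
BK 12: (-69.291,-25.604) -> (-60.955,-16.972) [heading=226, draw]
RT 144: heading 226 -> 82
RT 263: heading 82 -> 179
LT 72: heading 179 -> 251
LT 108: heading 251 -> 359
PD: pen down
Final: pos=(-60.955,-16.972), heading=359, 8 segment(s) drawn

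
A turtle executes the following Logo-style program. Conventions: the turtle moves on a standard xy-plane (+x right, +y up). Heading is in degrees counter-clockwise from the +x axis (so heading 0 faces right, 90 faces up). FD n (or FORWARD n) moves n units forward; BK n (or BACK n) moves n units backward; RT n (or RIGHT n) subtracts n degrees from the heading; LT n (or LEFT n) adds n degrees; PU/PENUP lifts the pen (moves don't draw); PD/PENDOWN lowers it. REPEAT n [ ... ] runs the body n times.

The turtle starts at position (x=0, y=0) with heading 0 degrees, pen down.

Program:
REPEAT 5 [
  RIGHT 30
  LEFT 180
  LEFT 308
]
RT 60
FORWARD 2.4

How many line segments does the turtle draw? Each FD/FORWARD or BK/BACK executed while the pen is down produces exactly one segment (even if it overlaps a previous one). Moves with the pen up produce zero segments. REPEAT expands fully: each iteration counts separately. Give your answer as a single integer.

Answer: 1

Derivation:
Executing turtle program step by step:
Start: pos=(0,0), heading=0, pen down
REPEAT 5 [
  -- iteration 1/5 --
  RT 30: heading 0 -> 330
  LT 180: heading 330 -> 150
  LT 308: heading 150 -> 98
  -- iteration 2/5 --
  RT 30: heading 98 -> 68
  LT 180: heading 68 -> 248
  LT 308: heading 248 -> 196
  -- iteration 3/5 --
  RT 30: heading 196 -> 166
  LT 180: heading 166 -> 346
  LT 308: heading 346 -> 294
  -- iteration 4/5 --
  RT 30: heading 294 -> 264
  LT 180: heading 264 -> 84
  LT 308: heading 84 -> 32
  -- iteration 5/5 --
  RT 30: heading 32 -> 2
  LT 180: heading 2 -> 182
  LT 308: heading 182 -> 130
]
RT 60: heading 130 -> 70
FD 2.4: (0,0) -> (0.821,2.255) [heading=70, draw]
Final: pos=(0.821,2.255), heading=70, 1 segment(s) drawn
Segments drawn: 1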